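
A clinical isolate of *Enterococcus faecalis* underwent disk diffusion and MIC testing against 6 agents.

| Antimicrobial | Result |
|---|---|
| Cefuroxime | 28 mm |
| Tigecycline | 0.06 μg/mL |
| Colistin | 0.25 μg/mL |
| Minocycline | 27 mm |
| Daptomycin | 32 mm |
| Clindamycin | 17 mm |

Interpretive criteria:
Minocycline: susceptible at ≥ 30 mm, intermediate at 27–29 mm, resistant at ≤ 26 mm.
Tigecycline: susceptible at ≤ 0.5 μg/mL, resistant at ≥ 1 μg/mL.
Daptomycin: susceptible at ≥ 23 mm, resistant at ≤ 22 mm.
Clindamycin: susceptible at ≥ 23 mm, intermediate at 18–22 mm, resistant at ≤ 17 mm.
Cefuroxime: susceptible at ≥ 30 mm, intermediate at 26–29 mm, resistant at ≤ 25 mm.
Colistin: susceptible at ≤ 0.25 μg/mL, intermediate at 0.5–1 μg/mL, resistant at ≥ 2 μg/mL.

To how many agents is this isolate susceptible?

3

Cefuroxime (28 mm) in 26–29 mm ⇒ Intermediate
Tigecycline 0.06 μg/mL: ≤ 0.5 μg/mL — susceptible
Colistin: 0.25 μg/mL is ≤ 0.25 μg/mL — Susceptible
Minocycline (27 mm) in 27–29 mm ⇒ intermediate
Daptomycin: 32 mm is ≥ 23 mm → Susceptible
Clindamycin: 17 mm is ≤ 17 mm ⇒ R
Susceptible: 3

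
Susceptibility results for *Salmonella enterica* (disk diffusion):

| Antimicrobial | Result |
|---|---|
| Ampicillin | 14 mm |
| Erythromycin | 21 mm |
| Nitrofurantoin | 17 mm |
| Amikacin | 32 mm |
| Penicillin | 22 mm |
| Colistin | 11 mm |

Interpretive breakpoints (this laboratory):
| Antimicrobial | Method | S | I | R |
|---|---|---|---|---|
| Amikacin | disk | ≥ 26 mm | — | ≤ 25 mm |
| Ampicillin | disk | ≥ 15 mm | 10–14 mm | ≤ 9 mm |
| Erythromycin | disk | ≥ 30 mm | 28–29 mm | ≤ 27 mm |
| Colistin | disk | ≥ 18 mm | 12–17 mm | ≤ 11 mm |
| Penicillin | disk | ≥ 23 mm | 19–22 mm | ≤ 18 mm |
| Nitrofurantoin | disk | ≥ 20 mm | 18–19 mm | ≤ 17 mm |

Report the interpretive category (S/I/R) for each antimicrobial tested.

I, R, R, S, I, R

Ampicillin 14 mm: in 10–14 mm → intermediate
Erythromycin (21 mm) ≤ 27 mm → resistant
Nitrofurantoin 17 mm: ≤ 17 mm ⇒ Resistant
Amikacin 32 mm: ≥ 26 mm ⇒ susceptible
Penicillin: 22 mm is in 19–22 mm — Intermediate
Colistin: 11 mm is ≤ 11 mm → R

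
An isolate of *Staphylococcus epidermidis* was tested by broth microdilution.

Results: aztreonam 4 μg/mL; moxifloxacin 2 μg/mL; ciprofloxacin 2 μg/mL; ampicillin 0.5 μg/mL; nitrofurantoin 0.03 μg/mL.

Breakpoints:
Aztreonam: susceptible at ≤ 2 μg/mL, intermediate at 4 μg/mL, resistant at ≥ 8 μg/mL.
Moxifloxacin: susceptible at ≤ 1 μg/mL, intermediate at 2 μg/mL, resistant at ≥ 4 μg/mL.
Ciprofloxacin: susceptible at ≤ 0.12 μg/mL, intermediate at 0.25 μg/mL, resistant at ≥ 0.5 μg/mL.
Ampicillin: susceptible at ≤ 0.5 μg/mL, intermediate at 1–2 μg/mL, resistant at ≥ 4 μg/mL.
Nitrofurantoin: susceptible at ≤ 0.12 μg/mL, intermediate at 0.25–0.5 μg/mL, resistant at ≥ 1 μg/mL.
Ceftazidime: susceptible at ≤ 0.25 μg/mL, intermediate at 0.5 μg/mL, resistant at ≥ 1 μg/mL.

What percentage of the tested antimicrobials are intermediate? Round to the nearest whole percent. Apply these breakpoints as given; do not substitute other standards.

Aztreonam: 4 μg/mL is = 4 μg/mL → Intermediate
Moxifloxacin 2 μg/mL: = 2 μg/mL ⇒ I
Ciprofloxacin (2 μg/mL) ≥ 0.5 μg/mL ⇒ Resistant
Ampicillin 0.5 μg/mL: ≤ 0.5 μg/mL → susceptible
Nitrofurantoin (0.03 μg/mL) ≤ 0.12 μg/mL → S
Intermediate: 2/5

40%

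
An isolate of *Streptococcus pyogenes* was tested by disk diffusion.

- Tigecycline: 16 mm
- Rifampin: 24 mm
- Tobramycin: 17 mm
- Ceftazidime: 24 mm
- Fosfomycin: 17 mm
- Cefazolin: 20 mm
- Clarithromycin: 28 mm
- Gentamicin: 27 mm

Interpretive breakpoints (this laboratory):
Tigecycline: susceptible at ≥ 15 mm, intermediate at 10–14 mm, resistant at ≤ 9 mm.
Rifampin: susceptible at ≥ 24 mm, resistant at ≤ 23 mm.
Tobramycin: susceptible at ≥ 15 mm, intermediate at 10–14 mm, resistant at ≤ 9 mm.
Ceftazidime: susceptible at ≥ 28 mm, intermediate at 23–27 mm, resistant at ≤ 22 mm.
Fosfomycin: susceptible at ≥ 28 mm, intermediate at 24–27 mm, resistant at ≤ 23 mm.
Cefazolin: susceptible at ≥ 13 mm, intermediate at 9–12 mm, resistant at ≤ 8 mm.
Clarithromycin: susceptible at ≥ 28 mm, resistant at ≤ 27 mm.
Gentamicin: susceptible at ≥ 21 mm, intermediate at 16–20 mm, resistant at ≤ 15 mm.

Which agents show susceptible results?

Tigecycline 16 mm: ≥ 15 mm → Susceptible
Rifampin (24 mm) ≥ 24 mm ⇒ susceptible
Tobramycin: 17 mm is ≥ 15 mm ⇒ S
Ceftazidime 24 mm: in 23–27 mm — intermediate
Fosfomycin: 17 mm is ≤ 23 mm ⇒ resistant
Cefazolin 20 mm: ≥ 13 mm — susceptible
Clarithromycin: 28 mm is ≥ 28 mm → susceptible
Gentamicin (27 mm) ≥ 21 mm — Susceptible

tigecycline, rifampin, tobramycin, cefazolin, clarithromycin, gentamicin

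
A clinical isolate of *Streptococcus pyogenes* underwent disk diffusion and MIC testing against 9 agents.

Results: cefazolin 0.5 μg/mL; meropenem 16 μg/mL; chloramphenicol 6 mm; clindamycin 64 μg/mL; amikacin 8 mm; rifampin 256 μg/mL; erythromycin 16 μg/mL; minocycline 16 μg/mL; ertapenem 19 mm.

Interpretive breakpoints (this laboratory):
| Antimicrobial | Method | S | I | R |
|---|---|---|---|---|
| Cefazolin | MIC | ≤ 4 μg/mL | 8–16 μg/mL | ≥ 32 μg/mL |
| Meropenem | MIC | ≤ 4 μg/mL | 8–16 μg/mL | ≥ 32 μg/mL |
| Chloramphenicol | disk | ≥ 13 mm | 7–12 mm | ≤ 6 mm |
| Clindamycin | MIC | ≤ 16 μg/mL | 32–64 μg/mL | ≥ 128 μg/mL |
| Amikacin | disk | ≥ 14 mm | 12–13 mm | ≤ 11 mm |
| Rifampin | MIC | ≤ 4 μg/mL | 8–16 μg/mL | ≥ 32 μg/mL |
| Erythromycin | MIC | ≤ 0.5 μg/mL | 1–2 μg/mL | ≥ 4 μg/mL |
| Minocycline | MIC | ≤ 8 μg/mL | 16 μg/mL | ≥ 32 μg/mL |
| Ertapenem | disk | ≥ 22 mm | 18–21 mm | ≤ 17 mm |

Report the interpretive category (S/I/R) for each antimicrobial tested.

Cefazolin: 0.5 μg/mL is ≤ 4 μg/mL — susceptible
Meropenem (16 μg/mL) in 8–16 μg/mL — I
Chloramphenicol: 6 mm is ≤ 6 mm ⇒ Resistant
Clindamycin (64 μg/mL) in 32–64 μg/mL → I
Amikacin 8 mm: ≤ 11 mm ⇒ resistant
Rifampin (256 μg/mL) ≥ 32 μg/mL → resistant
Erythromycin 16 μg/mL: ≥ 4 μg/mL → resistant
Minocycline: 16 μg/mL is = 16 μg/mL — I
Ertapenem (19 mm) in 18–21 mm → intermediate

S, I, R, I, R, R, R, I, I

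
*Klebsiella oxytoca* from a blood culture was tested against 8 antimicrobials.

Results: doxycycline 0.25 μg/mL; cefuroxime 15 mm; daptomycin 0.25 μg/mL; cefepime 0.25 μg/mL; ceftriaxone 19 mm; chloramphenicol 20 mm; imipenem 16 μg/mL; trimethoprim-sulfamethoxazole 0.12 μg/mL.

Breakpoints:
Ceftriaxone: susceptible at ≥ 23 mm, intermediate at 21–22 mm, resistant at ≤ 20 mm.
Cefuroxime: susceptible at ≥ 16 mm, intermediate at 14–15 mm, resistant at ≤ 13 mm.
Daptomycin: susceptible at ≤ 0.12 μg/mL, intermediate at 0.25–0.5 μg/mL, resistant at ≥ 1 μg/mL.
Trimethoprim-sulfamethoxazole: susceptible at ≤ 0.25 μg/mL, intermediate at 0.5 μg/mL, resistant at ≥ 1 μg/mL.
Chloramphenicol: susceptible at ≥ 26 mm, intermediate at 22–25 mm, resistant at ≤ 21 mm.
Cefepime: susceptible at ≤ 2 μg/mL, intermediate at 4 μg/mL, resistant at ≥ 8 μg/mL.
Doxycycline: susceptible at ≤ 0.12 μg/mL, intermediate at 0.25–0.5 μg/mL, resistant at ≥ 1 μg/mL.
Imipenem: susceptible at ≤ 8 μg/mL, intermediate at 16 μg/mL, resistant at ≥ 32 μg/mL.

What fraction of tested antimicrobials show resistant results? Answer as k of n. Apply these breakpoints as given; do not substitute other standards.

Doxycycline (0.25 μg/mL) in 0.25–0.5 μg/mL → I
Cefuroxime: 15 mm is in 14–15 mm — Intermediate
Daptomycin (0.25 μg/mL) in 0.25–0.5 μg/mL ⇒ I
Cefepime 0.25 μg/mL: ≤ 2 μg/mL — S
Ceftriaxone: 19 mm is ≤ 20 mm ⇒ Resistant
Chloramphenicol: 20 mm is ≤ 21 mm → R
Imipenem (16 μg/mL) = 16 μg/mL → Intermediate
Trimethoprim-sulfamethoxazole: 0.12 μg/mL is ≤ 0.25 μg/mL ⇒ susceptible
Resistant: 2/8

2 of 8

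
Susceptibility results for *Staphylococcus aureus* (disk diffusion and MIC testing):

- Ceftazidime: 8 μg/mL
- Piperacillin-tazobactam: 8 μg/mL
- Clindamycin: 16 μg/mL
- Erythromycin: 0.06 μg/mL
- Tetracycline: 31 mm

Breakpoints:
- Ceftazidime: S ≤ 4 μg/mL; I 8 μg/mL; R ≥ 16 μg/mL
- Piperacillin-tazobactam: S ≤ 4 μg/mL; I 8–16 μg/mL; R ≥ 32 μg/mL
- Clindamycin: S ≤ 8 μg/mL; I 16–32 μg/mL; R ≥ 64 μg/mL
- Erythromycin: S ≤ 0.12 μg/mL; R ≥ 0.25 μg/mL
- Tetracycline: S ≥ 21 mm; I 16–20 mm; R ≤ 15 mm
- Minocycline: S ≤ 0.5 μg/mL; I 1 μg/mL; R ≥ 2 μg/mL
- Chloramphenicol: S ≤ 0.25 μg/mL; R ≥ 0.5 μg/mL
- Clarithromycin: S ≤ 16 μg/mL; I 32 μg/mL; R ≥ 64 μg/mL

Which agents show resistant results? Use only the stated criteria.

none

Ceftazidime 8 μg/mL: = 8 μg/mL ⇒ intermediate
Piperacillin-tazobactam 8 μg/mL: in 8–16 μg/mL → intermediate
Clindamycin: 16 μg/mL is in 16–32 μg/mL — Intermediate
Erythromycin: 0.06 μg/mL is ≤ 0.12 μg/mL → S
Tetracycline (31 mm) ≥ 21 mm — Susceptible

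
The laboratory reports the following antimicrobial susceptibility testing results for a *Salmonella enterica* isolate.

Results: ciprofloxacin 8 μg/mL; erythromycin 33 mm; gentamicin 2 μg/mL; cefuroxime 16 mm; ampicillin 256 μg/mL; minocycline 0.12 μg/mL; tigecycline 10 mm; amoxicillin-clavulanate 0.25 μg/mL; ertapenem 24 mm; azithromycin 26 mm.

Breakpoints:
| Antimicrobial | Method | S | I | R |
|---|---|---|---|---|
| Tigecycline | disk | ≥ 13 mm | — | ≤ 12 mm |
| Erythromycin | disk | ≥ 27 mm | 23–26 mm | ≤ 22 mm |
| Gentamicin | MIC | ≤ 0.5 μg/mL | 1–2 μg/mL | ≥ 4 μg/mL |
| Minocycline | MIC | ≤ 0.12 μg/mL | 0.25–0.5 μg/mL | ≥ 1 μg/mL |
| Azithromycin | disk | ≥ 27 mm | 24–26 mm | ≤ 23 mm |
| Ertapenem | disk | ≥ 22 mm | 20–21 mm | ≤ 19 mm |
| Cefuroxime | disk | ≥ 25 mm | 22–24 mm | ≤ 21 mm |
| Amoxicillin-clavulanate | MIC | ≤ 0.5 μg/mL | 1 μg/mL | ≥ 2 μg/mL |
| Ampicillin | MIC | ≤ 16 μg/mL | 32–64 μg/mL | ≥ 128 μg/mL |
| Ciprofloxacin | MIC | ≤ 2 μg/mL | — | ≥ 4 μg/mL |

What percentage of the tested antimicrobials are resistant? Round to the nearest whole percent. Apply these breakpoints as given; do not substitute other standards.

40%

Ciprofloxacin: 8 μg/mL is ≥ 4 μg/mL ⇒ Resistant
Erythromycin (33 mm) ≥ 27 mm — S
Gentamicin 2 μg/mL: in 1–2 μg/mL — I
Cefuroxime (16 mm) ≤ 21 mm → R
Ampicillin: 256 μg/mL is ≥ 128 μg/mL → R
Minocycline (0.12 μg/mL) ≤ 0.12 μg/mL ⇒ Susceptible
Tigecycline 10 mm: ≤ 12 mm ⇒ resistant
Amoxicillin-clavulanate (0.25 μg/mL) ≤ 0.5 μg/mL — susceptible
Ertapenem: 24 mm is ≥ 22 mm — S
Azithromycin (26 mm) in 24–26 mm ⇒ intermediate
Resistant: 4/10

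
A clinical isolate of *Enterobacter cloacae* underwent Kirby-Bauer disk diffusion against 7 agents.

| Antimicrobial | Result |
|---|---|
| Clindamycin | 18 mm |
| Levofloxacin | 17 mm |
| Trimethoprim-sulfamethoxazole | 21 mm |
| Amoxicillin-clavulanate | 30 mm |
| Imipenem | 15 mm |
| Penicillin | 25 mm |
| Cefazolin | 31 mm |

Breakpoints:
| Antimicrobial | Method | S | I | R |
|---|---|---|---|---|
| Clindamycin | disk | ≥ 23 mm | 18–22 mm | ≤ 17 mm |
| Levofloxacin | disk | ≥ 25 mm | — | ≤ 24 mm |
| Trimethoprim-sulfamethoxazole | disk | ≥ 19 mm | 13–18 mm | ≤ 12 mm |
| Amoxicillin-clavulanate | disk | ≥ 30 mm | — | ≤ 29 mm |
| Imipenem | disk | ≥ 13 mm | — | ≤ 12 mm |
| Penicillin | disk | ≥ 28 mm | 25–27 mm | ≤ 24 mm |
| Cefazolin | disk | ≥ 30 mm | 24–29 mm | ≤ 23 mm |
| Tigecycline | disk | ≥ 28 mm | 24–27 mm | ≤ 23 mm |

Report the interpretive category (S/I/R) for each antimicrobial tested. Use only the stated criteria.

Clindamycin 18 mm: in 18–22 mm ⇒ intermediate
Levofloxacin 17 mm: ≤ 24 mm ⇒ R
Trimethoprim-sulfamethoxazole (21 mm) ≥ 19 mm — Susceptible
Amoxicillin-clavulanate: 30 mm is ≥ 30 mm ⇒ S
Imipenem 15 mm: ≥ 13 mm ⇒ Susceptible
Penicillin (25 mm) in 25–27 mm → I
Cefazolin 31 mm: ≥ 30 mm ⇒ susceptible

I, R, S, S, S, I, S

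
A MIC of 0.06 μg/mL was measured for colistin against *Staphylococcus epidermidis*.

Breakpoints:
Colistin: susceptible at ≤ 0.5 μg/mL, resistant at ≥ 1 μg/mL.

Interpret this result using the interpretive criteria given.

Susceptible

Colistin: 0.06 μg/mL is ≤ 0.5 μg/mL ⇒ susceptible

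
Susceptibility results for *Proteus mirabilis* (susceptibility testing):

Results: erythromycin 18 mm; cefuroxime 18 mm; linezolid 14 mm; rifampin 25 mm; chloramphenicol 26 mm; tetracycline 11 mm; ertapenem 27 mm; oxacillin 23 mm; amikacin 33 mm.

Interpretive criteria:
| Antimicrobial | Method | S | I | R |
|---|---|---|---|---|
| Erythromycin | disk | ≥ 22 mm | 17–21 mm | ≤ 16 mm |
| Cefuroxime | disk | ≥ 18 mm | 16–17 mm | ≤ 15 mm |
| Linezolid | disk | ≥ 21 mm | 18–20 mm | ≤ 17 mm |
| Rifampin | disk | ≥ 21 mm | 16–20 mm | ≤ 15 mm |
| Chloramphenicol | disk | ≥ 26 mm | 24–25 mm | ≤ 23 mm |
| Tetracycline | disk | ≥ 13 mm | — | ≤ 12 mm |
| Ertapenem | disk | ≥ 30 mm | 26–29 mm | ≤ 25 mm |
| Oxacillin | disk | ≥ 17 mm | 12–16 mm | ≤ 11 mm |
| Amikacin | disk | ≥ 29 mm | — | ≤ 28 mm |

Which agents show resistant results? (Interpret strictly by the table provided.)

linezolid, tetracycline

Erythromycin: 18 mm is in 17–21 mm ⇒ intermediate
Cefuroxime: 18 mm is ≥ 18 mm → S
Linezolid: 14 mm is ≤ 17 mm ⇒ R
Rifampin (25 mm) ≥ 21 mm → susceptible
Chloramphenicol 26 mm: ≥ 26 mm → S
Tetracycline 11 mm: ≤ 12 mm — Resistant
Ertapenem (27 mm) in 26–29 mm — I
Oxacillin 23 mm: ≥ 17 mm → Susceptible
Amikacin (33 mm) ≥ 29 mm ⇒ susceptible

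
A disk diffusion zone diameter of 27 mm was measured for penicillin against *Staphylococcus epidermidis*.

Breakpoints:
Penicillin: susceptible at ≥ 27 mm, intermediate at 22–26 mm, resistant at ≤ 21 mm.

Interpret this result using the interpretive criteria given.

S

Penicillin (27 mm) ≥ 27 mm — susceptible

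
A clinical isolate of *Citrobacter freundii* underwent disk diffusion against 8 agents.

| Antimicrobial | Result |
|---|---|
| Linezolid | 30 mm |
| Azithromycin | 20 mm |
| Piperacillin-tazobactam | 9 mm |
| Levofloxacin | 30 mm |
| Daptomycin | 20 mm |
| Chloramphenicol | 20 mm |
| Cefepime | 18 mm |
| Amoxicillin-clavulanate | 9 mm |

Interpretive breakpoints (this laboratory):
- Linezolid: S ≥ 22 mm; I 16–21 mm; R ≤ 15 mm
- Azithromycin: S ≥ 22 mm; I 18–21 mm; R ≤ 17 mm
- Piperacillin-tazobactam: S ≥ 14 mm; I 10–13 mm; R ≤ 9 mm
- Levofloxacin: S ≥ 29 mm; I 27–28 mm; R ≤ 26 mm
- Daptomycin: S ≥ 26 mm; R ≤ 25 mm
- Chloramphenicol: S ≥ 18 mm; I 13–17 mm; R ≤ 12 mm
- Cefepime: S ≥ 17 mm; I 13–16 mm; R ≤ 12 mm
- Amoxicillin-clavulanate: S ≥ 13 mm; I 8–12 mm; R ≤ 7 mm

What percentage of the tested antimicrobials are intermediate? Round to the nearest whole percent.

Linezolid: 30 mm is ≥ 22 mm ⇒ Susceptible
Azithromycin (20 mm) in 18–21 mm — intermediate
Piperacillin-tazobactam: 9 mm is ≤ 9 mm → resistant
Levofloxacin 30 mm: ≥ 29 mm — susceptible
Daptomycin: 20 mm is ≤ 25 mm — R
Chloramphenicol (20 mm) ≥ 18 mm ⇒ Susceptible
Cefepime 18 mm: ≥ 17 mm — susceptible
Amoxicillin-clavulanate (9 mm) in 8–12 mm → I
Intermediate: 2/8

25%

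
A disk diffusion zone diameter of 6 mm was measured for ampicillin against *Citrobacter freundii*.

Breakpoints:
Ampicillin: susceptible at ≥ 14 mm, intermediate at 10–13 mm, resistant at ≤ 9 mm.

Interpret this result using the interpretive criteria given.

Ampicillin (6 mm) ≤ 9 mm ⇒ R

R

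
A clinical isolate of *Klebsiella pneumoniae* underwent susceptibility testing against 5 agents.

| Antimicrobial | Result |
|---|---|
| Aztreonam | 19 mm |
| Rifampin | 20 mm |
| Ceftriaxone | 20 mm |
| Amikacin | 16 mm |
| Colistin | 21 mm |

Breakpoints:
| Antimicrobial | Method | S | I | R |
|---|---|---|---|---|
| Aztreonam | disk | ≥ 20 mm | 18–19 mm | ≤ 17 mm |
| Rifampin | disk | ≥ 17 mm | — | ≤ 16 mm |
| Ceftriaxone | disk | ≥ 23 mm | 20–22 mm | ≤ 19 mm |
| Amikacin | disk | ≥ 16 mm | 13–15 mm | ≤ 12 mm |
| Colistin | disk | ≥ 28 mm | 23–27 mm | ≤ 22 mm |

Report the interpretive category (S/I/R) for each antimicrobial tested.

I, S, I, S, R

Aztreonam (19 mm) in 18–19 mm ⇒ I
Rifampin 20 mm: ≥ 17 mm ⇒ Susceptible
Ceftriaxone (20 mm) in 20–22 mm → Intermediate
Amikacin: 16 mm is ≥ 16 mm → susceptible
Colistin (21 mm) ≤ 22 mm ⇒ R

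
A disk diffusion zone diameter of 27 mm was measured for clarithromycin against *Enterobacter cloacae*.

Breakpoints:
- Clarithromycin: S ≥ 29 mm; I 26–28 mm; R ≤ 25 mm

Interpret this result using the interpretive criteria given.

Intermediate

Clarithromycin 27 mm: in 26–28 mm ⇒ Intermediate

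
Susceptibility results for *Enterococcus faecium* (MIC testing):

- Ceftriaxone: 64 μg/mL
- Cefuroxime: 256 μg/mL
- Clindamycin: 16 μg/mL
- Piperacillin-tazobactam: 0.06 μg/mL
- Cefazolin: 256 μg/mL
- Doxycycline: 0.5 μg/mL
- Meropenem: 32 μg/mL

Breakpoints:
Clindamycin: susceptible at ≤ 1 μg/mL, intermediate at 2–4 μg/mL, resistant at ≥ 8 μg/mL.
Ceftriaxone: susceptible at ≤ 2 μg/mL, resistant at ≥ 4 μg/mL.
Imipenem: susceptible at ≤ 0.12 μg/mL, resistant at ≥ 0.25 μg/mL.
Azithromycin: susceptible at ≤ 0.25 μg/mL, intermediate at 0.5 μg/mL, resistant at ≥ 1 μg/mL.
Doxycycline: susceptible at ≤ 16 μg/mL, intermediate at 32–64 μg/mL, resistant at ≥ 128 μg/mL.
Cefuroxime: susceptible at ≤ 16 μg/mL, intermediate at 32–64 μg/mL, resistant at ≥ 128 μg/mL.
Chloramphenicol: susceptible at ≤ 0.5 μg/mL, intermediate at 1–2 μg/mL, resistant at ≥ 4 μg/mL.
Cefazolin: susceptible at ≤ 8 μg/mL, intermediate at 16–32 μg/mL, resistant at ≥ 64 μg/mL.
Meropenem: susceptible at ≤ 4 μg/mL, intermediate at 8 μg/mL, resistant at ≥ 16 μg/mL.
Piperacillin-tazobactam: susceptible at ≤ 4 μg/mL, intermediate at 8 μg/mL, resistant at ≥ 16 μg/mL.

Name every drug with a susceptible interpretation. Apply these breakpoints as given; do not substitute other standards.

Ceftriaxone 64 μg/mL: ≥ 4 μg/mL ⇒ Resistant
Cefuroxime 256 μg/mL: ≥ 128 μg/mL — R
Clindamycin: 16 μg/mL is ≥ 8 μg/mL ⇒ resistant
Piperacillin-tazobactam (0.06 μg/mL) ≤ 4 μg/mL → S
Cefazolin: 256 μg/mL is ≥ 64 μg/mL — R
Doxycycline 0.5 μg/mL: ≤ 16 μg/mL ⇒ Susceptible
Meropenem: 32 μg/mL is ≥ 16 μg/mL ⇒ resistant

piperacillin-tazobactam, doxycycline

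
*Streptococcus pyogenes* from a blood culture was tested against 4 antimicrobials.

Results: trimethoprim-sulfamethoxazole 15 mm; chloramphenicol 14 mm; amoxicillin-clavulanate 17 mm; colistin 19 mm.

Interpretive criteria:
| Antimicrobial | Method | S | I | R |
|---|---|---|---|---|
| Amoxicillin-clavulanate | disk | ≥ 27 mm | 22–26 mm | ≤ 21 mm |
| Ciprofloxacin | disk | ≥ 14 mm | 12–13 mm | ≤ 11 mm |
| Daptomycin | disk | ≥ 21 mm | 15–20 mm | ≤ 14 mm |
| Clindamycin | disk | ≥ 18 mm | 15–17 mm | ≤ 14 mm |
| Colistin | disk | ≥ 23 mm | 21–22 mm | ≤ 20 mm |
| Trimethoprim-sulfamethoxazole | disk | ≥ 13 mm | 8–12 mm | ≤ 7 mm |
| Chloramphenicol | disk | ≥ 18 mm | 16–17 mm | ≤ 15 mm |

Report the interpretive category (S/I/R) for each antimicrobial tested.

S, R, R, R

Trimethoprim-sulfamethoxazole 15 mm: ≥ 13 mm ⇒ susceptible
Chloramphenicol 14 mm: ≤ 15 mm — Resistant
Amoxicillin-clavulanate: 17 mm is ≤ 21 mm → Resistant
Colistin (19 mm) ≤ 20 mm ⇒ R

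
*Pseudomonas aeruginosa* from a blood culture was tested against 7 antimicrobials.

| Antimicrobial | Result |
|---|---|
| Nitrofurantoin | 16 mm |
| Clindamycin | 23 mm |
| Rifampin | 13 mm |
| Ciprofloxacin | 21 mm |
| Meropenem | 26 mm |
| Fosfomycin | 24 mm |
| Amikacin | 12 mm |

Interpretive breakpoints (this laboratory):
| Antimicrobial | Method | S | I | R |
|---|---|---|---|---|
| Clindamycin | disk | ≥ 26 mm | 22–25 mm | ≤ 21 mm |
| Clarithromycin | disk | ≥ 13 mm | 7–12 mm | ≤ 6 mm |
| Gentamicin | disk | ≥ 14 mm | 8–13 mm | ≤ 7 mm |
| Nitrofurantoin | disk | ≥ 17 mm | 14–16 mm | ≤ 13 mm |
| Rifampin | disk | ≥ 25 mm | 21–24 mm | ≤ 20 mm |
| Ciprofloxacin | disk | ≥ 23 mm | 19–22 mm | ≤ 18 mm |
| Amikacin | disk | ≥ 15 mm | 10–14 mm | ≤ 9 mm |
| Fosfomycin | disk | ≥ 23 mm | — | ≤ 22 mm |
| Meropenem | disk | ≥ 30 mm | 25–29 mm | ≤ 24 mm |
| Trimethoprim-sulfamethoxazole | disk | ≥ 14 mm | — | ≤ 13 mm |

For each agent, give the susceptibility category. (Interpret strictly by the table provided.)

Nitrofurantoin: 16 mm is in 14–16 mm — Intermediate
Clindamycin (23 mm) in 22–25 mm — I
Rifampin 13 mm: ≤ 20 mm — resistant
Ciprofloxacin: 21 mm is in 19–22 mm — I
Meropenem (26 mm) in 25–29 mm — Intermediate
Fosfomycin: 24 mm is ≥ 23 mm — S
Amikacin: 12 mm is in 10–14 mm ⇒ Intermediate

I, I, R, I, I, S, I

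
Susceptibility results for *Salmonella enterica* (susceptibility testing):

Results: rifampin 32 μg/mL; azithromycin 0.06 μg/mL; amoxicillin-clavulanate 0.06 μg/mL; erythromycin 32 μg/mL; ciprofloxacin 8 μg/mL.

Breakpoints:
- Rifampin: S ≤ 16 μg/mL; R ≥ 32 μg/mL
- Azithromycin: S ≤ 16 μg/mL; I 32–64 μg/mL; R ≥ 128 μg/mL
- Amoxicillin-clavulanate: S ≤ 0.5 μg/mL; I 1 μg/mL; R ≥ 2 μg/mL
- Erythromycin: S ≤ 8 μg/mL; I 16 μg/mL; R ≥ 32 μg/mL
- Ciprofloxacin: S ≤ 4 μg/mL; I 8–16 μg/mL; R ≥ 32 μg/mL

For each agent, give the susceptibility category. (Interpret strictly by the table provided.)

R, S, S, R, I

Rifampin (32 μg/mL) ≥ 32 μg/mL → resistant
Azithromycin (0.06 μg/mL) ≤ 16 μg/mL ⇒ susceptible
Amoxicillin-clavulanate 0.06 μg/mL: ≤ 0.5 μg/mL ⇒ susceptible
Erythromycin: 32 μg/mL is ≥ 32 μg/mL ⇒ R
Ciprofloxacin: 8 μg/mL is in 8–16 μg/mL — I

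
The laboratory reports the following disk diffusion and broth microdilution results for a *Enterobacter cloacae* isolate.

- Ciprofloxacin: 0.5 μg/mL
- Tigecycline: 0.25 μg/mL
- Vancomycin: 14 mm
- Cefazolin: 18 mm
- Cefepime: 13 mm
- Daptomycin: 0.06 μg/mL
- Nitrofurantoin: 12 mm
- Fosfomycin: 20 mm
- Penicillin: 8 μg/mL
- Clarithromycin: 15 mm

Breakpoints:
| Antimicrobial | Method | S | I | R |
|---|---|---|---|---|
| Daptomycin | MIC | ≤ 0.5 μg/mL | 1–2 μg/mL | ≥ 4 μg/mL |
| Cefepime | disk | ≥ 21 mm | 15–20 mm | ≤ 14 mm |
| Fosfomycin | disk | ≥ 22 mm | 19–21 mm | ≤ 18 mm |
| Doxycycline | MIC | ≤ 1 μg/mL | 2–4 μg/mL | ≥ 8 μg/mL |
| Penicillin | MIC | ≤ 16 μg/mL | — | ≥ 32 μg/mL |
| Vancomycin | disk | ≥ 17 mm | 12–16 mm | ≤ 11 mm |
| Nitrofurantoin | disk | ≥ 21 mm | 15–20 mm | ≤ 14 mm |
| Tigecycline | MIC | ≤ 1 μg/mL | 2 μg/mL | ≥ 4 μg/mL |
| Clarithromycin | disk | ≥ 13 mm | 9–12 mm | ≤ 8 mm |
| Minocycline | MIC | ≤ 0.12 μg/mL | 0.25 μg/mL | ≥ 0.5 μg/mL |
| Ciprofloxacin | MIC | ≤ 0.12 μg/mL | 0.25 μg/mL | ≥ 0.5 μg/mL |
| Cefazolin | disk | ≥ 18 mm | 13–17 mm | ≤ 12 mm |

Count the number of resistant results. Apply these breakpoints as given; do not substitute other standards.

Ciprofloxacin 0.5 μg/mL: ≥ 0.5 μg/mL ⇒ resistant
Tigecycline (0.25 μg/mL) ≤ 1 μg/mL → S
Vancomycin (14 mm) in 12–16 mm → Intermediate
Cefazolin: 18 mm is ≥ 18 mm ⇒ Susceptible
Cefepime: 13 mm is ≤ 14 mm → resistant
Daptomycin 0.06 μg/mL: ≤ 0.5 μg/mL → susceptible
Nitrofurantoin (12 mm) ≤ 14 mm ⇒ resistant
Fosfomycin 20 mm: in 19–21 mm ⇒ Intermediate
Penicillin 8 μg/mL: ≤ 16 μg/mL ⇒ susceptible
Clarithromycin 15 mm: ≥ 13 mm — Susceptible
Resistant: 3

3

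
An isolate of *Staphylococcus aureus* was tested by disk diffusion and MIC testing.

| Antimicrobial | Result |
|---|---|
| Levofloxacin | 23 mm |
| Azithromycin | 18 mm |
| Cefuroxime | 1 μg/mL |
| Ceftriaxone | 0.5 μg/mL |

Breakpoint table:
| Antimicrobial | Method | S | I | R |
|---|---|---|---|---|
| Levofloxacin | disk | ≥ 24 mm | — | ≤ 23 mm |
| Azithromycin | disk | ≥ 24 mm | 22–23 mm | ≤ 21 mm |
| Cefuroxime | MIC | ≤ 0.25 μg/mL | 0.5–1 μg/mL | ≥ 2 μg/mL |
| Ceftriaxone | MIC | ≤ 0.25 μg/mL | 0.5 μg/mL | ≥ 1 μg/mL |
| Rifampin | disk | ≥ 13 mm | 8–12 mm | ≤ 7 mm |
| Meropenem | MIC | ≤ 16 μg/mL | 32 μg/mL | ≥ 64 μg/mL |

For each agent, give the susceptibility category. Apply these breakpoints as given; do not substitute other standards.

Levofloxacin (23 mm) ≤ 23 mm → Resistant
Azithromycin (18 mm) ≤ 21 mm — Resistant
Cefuroxime (1 μg/mL) in 0.5–1 μg/mL ⇒ Intermediate
Ceftriaxone 0.5 μg/mL: = 0.5 μg/mL ⇒ I

R, R, I, I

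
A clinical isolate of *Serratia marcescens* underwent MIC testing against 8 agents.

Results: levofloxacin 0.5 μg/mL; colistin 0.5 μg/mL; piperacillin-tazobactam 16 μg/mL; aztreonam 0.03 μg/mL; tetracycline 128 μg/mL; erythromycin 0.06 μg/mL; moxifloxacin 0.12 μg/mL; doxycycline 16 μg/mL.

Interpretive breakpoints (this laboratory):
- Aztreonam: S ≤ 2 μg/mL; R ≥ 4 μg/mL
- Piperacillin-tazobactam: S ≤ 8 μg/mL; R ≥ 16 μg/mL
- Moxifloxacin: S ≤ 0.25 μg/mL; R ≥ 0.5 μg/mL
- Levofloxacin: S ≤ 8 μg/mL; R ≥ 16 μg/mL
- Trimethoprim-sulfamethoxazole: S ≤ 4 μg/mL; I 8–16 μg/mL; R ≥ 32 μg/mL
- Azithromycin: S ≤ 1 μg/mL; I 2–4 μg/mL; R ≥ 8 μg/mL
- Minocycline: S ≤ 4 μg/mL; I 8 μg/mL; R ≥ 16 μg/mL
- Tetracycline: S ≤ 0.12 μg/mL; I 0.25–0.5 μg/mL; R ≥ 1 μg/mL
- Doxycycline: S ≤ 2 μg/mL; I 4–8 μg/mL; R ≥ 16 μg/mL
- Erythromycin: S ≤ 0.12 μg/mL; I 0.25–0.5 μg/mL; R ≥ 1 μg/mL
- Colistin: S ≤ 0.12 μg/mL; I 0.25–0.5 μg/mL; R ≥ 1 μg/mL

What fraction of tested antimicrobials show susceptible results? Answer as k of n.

Levofloxacin: 0.5 μg/mL is ≤ 8 μg/mL → S
Colistin 0.5 μg/mL: in 0.25–0.5 μg/mL ⇒ I
Piperacillin-tazobactam 16 μg/mL: ≥ 16 μg/mL — Resistant
Aztreonam 0.03 μg/mL: ≤ 2 μg/mL → Susceptible
Tetracycline (128 μg/mL) ≥ 1 μg/mL — resistant
Erythromycin: 0.06 μg/mL is ≤ 0.12 μg/mL — susceptible
Moxifloxacin (0.12 μg/mL) ≤ 0.25 μg/mL — Susceptible
Doxycycline (16 μg/mL) ≥ 16 μg/mL → Resistant
Susceptible: 4/8

4 of 8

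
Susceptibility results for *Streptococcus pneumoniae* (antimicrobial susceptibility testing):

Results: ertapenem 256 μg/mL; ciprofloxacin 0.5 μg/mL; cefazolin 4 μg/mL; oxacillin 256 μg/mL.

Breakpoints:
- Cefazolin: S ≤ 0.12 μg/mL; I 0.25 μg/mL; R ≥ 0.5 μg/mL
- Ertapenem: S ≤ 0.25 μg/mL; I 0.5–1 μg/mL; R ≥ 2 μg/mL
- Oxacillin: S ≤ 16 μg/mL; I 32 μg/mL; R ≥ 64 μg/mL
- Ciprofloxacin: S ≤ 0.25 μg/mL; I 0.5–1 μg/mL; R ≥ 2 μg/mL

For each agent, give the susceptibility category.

Ertapenem 256 μg/mL: ≥ 2 μg/mL — resistant
Ciprofloxacin (0.5 μg/mL) in 0.5–1 μg/mL — I
Cefazolin (4 μg/mL) ≥ 0.5 μg/mL — resistant
Oxacillin 256 μg/mL: ≥ 64 μg/mL ⇒ resistant

R, I, R, R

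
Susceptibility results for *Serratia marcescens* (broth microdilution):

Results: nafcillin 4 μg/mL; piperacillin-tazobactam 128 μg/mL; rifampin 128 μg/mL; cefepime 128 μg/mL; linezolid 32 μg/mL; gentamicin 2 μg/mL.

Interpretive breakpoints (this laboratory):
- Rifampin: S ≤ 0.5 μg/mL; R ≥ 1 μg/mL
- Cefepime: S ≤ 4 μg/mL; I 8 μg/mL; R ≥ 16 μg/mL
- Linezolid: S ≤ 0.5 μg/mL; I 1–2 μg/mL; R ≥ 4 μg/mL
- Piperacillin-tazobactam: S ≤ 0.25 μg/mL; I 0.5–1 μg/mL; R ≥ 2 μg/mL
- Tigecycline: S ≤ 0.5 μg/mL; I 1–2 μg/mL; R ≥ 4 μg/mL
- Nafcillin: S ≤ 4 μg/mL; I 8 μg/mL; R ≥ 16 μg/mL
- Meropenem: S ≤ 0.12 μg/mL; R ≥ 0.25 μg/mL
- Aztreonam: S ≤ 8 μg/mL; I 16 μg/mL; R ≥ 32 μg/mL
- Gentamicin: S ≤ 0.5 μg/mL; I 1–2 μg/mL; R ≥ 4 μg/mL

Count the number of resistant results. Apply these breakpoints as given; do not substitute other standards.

4

Nafcillin 4 μg/mL: ≤ 4 μg/mL ⇒ susceptible
Piperacillin-tazobactam: 128 μg/mL is ≥ 2 μg/mL → R
Rifampin: 128 μg/mL is ≥ 1 μg/mL ⇒ resistant
Cefepime 128 μg/mL: ≥ 16 μg/mL ⇒ R
Linezolid (32 μg/mL) ≥ 4 μg/mL → resistant
Gentamicin (2 μg/mL) in 1–2 μg/mL — intermediate
Resistant: 4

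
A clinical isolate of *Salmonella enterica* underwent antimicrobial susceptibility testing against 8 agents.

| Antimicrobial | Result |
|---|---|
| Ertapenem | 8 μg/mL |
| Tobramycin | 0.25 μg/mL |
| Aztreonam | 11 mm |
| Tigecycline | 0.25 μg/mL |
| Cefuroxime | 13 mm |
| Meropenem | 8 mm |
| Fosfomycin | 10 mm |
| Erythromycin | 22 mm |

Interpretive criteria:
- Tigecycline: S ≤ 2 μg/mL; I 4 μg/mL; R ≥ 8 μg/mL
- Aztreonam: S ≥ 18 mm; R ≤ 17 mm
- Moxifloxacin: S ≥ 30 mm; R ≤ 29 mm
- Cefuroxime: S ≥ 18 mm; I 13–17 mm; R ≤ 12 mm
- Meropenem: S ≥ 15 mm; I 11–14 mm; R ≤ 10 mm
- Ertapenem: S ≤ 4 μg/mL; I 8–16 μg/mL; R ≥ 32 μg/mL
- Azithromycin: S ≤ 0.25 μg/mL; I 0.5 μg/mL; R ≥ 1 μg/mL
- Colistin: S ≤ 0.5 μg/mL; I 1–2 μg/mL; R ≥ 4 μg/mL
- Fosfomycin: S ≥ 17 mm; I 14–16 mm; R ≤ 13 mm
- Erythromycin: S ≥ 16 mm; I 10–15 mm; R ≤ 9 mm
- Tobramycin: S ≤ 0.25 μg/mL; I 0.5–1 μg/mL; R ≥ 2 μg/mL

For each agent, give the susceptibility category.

I, S, R, S, I, R, R, S

Ertapenem (8 μg/mL) in 8–16 μg/mL — I
Tobramycin: 0.25 μg/mL is ≤ 0.25 μg/mL → Susceptible
Aztreonam: 11 mm is ≤ 17 mm → resistant
Tigecycline (0.25 μg/mL) ≤ 2 μg/mL ⇒ Susceptible
Cefuroxime: 13 mm is in 13–17 mm — intermediate
Meropenem (8 mm) ≤ 10 mm ⇒ R
Fosfomycin: 10 mm is ≤ 13 mm — R
Erythromycin 22 mm: ≥ 16 mm ⇒ susceptible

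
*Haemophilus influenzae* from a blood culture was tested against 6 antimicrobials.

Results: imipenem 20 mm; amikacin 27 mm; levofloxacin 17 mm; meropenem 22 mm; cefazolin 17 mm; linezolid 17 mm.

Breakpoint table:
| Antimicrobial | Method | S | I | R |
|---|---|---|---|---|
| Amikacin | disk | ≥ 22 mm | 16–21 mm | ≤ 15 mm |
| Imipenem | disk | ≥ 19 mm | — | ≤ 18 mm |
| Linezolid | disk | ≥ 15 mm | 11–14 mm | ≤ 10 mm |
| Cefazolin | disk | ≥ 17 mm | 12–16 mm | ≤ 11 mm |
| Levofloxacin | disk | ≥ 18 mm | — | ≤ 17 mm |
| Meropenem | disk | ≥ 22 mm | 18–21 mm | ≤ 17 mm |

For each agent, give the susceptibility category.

Imipenem: 20 mm is ≥ 19 mm → susceptible
Amikacin (27 mm) ≥ 22 mm → susceptible
Levofloxacin 17 mm: ≤ 17 mm → Resistant
Meropenem: 22 mm is ≥ 22 mm ⇒ susceptible
Cefazolin (17 mm) ≥ 17 mm → Susceptible
Linezolid (17 mm) ≥ 15 mm — S

S, S, R, S, S, S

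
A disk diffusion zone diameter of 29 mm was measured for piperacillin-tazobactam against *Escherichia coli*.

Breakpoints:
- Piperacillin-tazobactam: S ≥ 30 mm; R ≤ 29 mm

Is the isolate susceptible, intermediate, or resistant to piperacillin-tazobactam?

Piperacillin-tazobactam: 29 mm is ≤ 29 mm — R

R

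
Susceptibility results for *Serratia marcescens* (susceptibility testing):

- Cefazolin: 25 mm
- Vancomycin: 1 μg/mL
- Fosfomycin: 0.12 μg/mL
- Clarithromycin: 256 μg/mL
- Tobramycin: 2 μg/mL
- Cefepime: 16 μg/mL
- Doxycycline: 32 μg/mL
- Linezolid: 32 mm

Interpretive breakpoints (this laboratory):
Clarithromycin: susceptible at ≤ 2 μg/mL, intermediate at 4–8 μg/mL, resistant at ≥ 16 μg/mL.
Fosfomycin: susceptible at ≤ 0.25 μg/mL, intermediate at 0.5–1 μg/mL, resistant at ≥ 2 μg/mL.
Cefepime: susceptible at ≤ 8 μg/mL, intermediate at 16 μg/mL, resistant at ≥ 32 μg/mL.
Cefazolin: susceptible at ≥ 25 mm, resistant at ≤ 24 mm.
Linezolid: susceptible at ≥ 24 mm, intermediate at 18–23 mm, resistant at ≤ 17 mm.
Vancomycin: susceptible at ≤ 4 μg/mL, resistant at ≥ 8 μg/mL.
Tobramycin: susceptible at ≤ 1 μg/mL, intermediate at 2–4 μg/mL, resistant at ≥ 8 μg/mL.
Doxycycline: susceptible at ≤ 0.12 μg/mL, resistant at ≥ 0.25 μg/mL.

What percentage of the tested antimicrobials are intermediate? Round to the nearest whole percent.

Cefazolin: 25 mm is ≥ 25 mm — susceptible
Vancomycin: 1 μg/mL is ≤ 4 μg/mL → susceptible
Fosfomycin: 0.12 μg/mL is ≤ 0.25 μg/mL ⇒ susceptible
Clarithromycin 256 μg/mL: ≥ 16 μg/mL ⇒ resistant
Tobramycin: 2 μg/mL is in 2–4 μg/mL — I
Cefepime: 16 μg/mL is = 16 μg/mL — intermediate
Doxycycline (32 μg/mL) ≥ 0.25 μg/mL ⇒ Resistant
Linezolid (32 mm) ≥ 24 mm → susceptible
Intermediate: 2/8

25%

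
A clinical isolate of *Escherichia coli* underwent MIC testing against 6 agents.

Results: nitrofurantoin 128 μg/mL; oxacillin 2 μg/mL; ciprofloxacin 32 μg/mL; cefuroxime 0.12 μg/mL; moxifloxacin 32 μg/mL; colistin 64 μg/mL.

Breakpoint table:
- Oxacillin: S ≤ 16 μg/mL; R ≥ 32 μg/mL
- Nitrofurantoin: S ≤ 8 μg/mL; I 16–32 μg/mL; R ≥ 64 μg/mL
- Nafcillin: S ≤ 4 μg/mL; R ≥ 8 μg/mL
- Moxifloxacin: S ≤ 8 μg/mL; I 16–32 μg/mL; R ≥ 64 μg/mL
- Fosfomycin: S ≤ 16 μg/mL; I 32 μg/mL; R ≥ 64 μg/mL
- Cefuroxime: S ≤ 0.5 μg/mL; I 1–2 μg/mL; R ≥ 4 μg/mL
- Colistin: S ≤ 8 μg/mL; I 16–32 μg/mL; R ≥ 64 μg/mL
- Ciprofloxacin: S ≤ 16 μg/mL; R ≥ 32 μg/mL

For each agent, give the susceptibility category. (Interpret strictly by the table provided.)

R, S, R, S, I, R

Nitrofurantoin (128 μg/mL) ≥ 64 μg/mL — resistant
Oxacillin: 2 μg/mL is ≤ 16 μg/mL → susceptible
Ciprofloxacin 32 μg/mL: ≥ 32 μg/mL — resistant
Cefuroxime (0.12 μg/mL) ≤ 0.5 μg/mL — S
Moxifloxacin 32 μg/mL: in 16–32 μg/mL — intermediate
Colistin (64 μg/mL) ≥ 64 μg/mL — R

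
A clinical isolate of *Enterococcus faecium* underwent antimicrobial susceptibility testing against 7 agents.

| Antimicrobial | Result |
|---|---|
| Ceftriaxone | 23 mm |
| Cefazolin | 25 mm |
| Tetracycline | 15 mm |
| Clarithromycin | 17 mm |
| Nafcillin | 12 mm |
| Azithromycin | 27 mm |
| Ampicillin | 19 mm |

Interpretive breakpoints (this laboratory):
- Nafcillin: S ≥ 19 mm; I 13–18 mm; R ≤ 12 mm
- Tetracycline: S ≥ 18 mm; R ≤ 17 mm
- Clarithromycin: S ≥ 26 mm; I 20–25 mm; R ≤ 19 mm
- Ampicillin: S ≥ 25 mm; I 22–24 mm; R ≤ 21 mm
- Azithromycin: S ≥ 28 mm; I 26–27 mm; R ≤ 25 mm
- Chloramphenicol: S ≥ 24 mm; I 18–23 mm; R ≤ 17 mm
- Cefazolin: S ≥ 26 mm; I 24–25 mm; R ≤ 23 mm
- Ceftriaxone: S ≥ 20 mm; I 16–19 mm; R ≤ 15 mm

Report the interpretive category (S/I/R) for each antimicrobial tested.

S, I, R, R, R, I, R

Ceftriaxone (23 mm) ≥ 20 mm → Susceptible
Cefazolin: 25 mm is in 24–25 mm — intermediate
Tetracycline 15 mm: ≤ 17 mm ⇒ Resistant
Clarithromycin (17 mm) ≤ 19 mm → resistant
Nafcillin (12 mm) ≤ 12 mm → resistant
Azithromycin 27 mm: in 26–27 mm → I
Ampicillin 19 mm: ≤ 21 mm ⇒ Resistant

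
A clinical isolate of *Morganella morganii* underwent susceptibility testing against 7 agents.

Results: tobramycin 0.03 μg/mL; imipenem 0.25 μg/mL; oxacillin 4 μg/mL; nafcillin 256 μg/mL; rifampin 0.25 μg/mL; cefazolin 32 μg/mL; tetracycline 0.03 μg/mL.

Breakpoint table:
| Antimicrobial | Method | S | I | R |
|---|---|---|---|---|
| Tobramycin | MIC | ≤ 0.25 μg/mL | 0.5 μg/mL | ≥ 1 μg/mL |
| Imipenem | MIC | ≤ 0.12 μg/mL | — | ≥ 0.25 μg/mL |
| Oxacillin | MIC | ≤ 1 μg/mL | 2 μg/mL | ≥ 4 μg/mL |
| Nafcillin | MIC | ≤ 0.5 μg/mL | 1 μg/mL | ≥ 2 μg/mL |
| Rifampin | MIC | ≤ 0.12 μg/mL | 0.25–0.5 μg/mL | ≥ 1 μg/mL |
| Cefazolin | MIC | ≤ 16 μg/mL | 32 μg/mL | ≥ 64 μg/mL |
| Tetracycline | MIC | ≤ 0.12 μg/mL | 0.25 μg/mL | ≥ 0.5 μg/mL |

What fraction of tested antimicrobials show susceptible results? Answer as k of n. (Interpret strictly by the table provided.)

2 of 7

Tobramycin: 0.03 μg/mL is ≤ 0.25 μg/mL — susceptible
Imipenem: 0.25 μg/mL is ≥ 0.25 μg/mL ⇒ R
Oxacillin 4 μg/mL: ≥ 4 μg/mL ⇒ resistant
Nafcillin (256 μg/mL) ≥ 2 μg/mL ⇒ resistant
Rifampin 0.25 μg/mL: in 0.25–0.5 μg/mL ⇒ I
Cefazolin 32 μg/mL: = 32 μg/mL → I
Tetracycline 0.03 μg/mL: ≤ 0.12 μg/mL → Susceptible
Susceptible: 2/7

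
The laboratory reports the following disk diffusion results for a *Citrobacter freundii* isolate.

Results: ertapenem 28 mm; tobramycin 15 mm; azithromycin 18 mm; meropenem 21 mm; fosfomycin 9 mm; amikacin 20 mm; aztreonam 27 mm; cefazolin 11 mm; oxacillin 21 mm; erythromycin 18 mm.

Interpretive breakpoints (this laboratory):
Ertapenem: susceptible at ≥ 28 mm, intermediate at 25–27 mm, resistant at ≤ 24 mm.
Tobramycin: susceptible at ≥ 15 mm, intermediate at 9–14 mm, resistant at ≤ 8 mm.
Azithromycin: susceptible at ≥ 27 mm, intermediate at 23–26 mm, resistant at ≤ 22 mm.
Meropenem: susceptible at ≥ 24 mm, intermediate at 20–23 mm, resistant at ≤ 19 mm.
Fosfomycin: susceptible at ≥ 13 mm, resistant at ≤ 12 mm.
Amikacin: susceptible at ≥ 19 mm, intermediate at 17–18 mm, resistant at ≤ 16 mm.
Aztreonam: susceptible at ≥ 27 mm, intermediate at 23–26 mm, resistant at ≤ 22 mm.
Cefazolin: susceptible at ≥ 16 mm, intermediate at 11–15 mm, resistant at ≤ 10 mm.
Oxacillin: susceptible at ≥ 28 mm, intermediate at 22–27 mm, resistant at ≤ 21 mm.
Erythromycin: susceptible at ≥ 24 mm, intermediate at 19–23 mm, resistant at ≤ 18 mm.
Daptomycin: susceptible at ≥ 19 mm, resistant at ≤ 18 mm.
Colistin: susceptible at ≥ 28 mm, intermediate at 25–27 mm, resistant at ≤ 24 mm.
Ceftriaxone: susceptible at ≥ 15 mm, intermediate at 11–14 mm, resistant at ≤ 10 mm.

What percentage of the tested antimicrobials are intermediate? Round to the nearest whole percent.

20%

Ertapenem 28 mm: ≥ 28 mm ⇒ susceptible
Tobramycin: 15 mm is ≥ 15 mm ⇒ susceptible
Azithromycin: 18 mm is ≤ 22 mm → R
Meropenem (21 mm) in 20–23 mm — Intermediate
Fosfomycin (9 mm) ≤ 12 mm ⇒ R
Amikacin: 20 mm is ≥ 19 mm ⇒ Susceptible
Aztreonam: 27 mm is ≥ 27 mm → susceptible
Cefazolin 11 mm: in 11–15 mm ⇒ intermediate
Oxacillin 21 mm: ≤ 21 mm — R
Erythromycin: 18 mm is ≤ 18 mm — Resistant
Intermediate: 2/10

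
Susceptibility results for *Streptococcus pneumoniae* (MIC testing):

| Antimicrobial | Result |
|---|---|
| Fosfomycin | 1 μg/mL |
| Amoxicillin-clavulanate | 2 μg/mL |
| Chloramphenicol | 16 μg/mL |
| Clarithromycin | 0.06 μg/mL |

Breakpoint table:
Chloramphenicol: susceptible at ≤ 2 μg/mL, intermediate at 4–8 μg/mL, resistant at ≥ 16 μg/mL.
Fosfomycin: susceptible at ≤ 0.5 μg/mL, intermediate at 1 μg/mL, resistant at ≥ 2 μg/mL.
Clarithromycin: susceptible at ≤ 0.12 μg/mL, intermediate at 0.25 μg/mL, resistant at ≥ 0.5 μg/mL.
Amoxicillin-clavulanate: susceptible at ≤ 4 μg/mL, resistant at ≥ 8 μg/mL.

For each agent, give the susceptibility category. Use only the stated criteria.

I, S, R, S

Fosfomycin 1 μg/mL: = 1 μg/mL → Intermediate
Amoxicillin-clavulanate: 2 μg/mL is ≤ 4 μg/mL ⇒ S
Chloramphenicol (16 μg/mL) ≥ 16 μg/mL ⇒ Resistant
Clarithromycin (0.06 μg/mL) ≤ 0.12 μg/mL → S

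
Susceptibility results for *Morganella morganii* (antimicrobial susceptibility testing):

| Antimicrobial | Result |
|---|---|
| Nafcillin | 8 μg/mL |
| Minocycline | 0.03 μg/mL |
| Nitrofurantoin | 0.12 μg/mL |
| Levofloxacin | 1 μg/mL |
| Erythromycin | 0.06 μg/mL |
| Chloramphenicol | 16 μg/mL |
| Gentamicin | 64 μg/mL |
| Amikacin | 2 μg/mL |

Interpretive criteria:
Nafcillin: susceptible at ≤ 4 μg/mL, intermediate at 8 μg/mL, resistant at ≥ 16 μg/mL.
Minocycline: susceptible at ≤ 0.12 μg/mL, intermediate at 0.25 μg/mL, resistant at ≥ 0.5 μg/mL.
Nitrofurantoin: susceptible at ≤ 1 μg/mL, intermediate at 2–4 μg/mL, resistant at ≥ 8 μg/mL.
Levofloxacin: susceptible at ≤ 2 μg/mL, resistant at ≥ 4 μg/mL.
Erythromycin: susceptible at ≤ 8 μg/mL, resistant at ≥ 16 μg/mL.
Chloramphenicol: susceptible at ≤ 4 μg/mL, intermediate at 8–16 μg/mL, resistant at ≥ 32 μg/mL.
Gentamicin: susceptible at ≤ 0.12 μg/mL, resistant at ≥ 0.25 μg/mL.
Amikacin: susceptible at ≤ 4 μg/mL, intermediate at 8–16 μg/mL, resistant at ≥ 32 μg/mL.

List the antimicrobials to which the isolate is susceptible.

minocycline, nitrofurantoin, levofloxacin, erythromycin, amikacin

Nafcillin 8 μg/mL: = 8 μg/mL → intermediate
Minocycline (0.03 μg/mL) ≤ 0.12 μg/mL → Susceptible
Nitrofurantoin (0.12 μg/mL) ≤ 1 μg/mL → susceptible
Levofloxacin 1 μg/mL: ≤ 2 μg/mL → susceptible
Erythromycin (0.06 μg/mL) ≤ 8 μg/mL — Susceptible
Chloramphenicol (16 μg/mL) in 8–16 μg/mL ⇒ Intermediate
Gentamicin: 64 μg/mL is ≥ 0.25 μg/mL ⇒ resistant
Amikacin 2 μg/mL: ≤ 4 μg/mL → Susceptible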